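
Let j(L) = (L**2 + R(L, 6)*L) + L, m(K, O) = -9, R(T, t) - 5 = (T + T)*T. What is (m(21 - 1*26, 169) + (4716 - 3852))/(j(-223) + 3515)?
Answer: -855/22127228 ≈ -3.8640e-5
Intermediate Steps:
R(T, t) = 5 + 2*T**2 (R(T, t) = 5 + (T + T)*T = 5 + (2*T)*T = 5 + 2*T**2)
j(L) = L + L**2 + L*(5 + 2*L**2) (j(L) = (L**2 + (5 + 2*L**2)*L) + L = (L**2 + L*(5 + 2*L**2)) + L = L + L**2 + L*(5 + 2*L**2))
(m(21 - 1*26, 169) + (4716 - 3852))/(j(-223) + 3515) = (-9 + (4716 - 3852))/(-223*(6 - 223 + 2*(-223)**2) + 3515) = (-9 + 864)/(-223*(6 - 223 + 2*49729) + 3515) = 855/(-223*(6 - 223 + 99458) + 3515) = 855/(-223*99241 + 3515) = 855/(-22130743 + 3515) = 855/(-22127228) = 855*(-1/22127228) = -855/22127228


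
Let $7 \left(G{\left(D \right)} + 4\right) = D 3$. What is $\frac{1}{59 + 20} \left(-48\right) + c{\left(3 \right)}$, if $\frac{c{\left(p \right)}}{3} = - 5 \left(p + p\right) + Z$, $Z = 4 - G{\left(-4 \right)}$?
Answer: $- \frac{33990}{553} \approx -61.465$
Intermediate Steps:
$G{\left(D \right)} = -4 + \frac{3 D}{7}$ ($G{\left(D \right)} = -4 + \frac{D 3}{7} = -4 + \frac{3 D}{7}$)
$Z = \frac{68}{7}$ ($Z = 4 - \left(-4 + \frac{3}{7} \left(-4\right)\right) = 4 - \left(-4 - \frac{12}{7}\right) = 4 - - \frac{40}{7} = 4 + \frac{40}{7} = \frac{68}{7} \approx 9.7143$)
$c{\left(p \right)} = \frac{204}{7} - 30 p$ ($c{\left(p \right)} = 3 \left(- 5 \left(p + p\right) + \frac{68}{7}\right) = 3 \left(- 5 \cdot 2 p + \frac{68}{7}\right) = 3 \left(- 10 p + \frac{68}{7}\right) = 3 \left(\frac{68}{7} - 10 p\right) = \frac{204}{7} - 30 p$)
$\frac{1}{59 + 20} \left(-48\right) + c{\left(3 \right)} = \frac{1}{59 + 20} \left(-48\right) + \left(\frac{204}{7} - 90\right) = \frac{1}{79} \left(-48\right) + \left(\frac{204}{7} - 90\right) = \frac{1}{79} \left(-48\right) - \frac{426}{7} = - \frac{48}{79} - \frac{426}{7} = - \frac{33990}{553}$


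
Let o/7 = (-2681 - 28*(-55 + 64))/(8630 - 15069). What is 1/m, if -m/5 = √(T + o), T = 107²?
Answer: -√474815993838/368703210 ≈ -0.0018689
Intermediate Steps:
o = 20531/6439 (o = 7*((-2681 - 28*(-55 + 64))/(8630 - 15069)) = 7*((-2681 - 28*9)/(-6439)) = 7*((-2681 - 252)*(-1/6439)) = 7*(-2933*(-1/6439)) = 7*(2933/6439) = 20531/6439 ≈ 3.1885)
T = 11449
m = -5*√474815993838/6439 (m = -5*√(11449 + 20531/6439) = -5*√474815993838/6439 ≈ -535.07)
1/m = 1/(-5*√474815993838/6439) = -√474815993838/368703210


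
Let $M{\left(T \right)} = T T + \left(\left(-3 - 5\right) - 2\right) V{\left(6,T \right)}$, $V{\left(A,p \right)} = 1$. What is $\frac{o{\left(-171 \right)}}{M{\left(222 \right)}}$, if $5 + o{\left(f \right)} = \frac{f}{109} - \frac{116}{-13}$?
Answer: $\frac{1668}{34910629} \approx 4.7779 \cdot 10^{-5}$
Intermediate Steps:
$o{\left(f \right)} = \frac{51}{13} + \frac{f}{109}$ ($o{\left(f \right)} = -5 + \left(\frac{f}{109} - \frac{116}{-13}\right) = -5 + \left(f \frac{1}{109} - - \frac{116}{13}\right) = -5 + \left(\frac{f}{109} + \frac{116}{13}\right) = -5 + \left(\frac{116}{13} + \frac{f}{109}\right) = \frac{51}{13} + \frac{f}{109}$)
$M{\left(T \right)} = -10 + T^{2}$ ($M{\left(T \right)} = T T + \left(\left(-3 - 5\right) - 2\right) 1 = T^{2} + \left(\left(-3 - 5\right) - 2\right) 1 = T^{2} + \left(-8 - 2\right) 1 = T^{2} - 10 = -10 + T^{2}$)
$\frac{o{\left(-171 \right)}}{M{\left(222 \right)}} = \frac{\frac{51}{13} + \frac{1}{109} \left(-171\right)}{-10 + 222^{2}} = \frac{\frac{51}{13} - \frac{171}{109}}{-10 + 49284} = \frac{3336}{1417 \cdot 49274} = \frac{3336}{1417} \cdot \frac{1}{49274} = \frac{1668}{34910629}$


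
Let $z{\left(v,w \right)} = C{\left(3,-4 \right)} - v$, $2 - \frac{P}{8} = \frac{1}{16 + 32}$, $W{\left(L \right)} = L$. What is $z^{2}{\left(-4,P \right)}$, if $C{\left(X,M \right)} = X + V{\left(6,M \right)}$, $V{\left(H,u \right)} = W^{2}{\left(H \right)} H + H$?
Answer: $52441$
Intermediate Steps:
$V{\left(H,u \right)} = H + H^{3}$ ($V{\left(H,u \right)} = H^{2} H + H = H^{3} + H = H + H^{3}$)
$P = \frac{95}{6}$ ($P = 16 - \frac{8}{16 + 32} = 16 - \frac{8}{48} = 16 - \frac{1}{6} = \frac{95}{6} \approx 15.833$)
$C{\left(X,M \right)} = 222 + X$ ($C{\left(X,M \right)} = X + \left(6 + 6^{3}\right) = X + \left(6 + 216\right) = X + 222 = 222 + X$)
$z{\left(v,w \right)} = 225 - v$ ($z{\left(v,w \right)} = \left(222 + 3\right) - v = 225 - v$)
$z^{2}{\left(-4,P \right)} = \left(225 - -4\right)^{2} = \left(225 + 4\right)^{2} = 229^{2} = 52441$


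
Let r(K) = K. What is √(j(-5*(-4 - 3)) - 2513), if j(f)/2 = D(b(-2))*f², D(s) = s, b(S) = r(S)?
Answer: I*√7413 ≈ 86.099*I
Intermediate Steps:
b(S) = S
j(f) = -4*f² (j(f) = 2*(-2*f²) = -4*f²)
√(j(-5*(-4 - 3)) - 2513) = √(-4*25*(-4 - 3)² - 2513) = √(-4*(-5*(-7))² - 2513) = √(-4*35² - 2513) = √(-4*1225 - 2513) = √(-4900 - 2513) = √(-7413) = I*√7413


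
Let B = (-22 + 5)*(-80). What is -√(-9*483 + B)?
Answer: -I*√2987 ≈ -54.653*I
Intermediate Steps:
B = 1360 (B = -17*(-80) = 1360)
-√(-9*483 + B) = -√(-9*483 + 1360) = -√(-4347 + 1360) = -√(-2987) = -I*√2987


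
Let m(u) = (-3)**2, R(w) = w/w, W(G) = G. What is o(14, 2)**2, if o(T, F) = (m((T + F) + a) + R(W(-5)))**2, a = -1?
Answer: 10000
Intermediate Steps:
R(w) = 1
m(u) = 9
o(T, F) = 100 (o(T, F) = (9 + 1)**2 = 10**2 = 100)
o(14, 2)**2 = 100**2 = 10000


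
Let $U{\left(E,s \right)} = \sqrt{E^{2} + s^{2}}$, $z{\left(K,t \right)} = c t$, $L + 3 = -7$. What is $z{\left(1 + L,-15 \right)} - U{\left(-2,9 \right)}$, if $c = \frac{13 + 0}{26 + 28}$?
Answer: $- \frac{65}{18} - \sqrt{85} \approx -12.831$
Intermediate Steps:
$L = -10$ ($L = -3 - 7 = -10$)
$c = \frac{13}{54} \approx 0.24074$
$z{\left(K,t \right)} = \frac{13 t}{54}$
$z{\left(1 + L,-15 \right)} - U{\left(-2,9 \right)} = \frac{13}{54} \left(-15\right) - \sqrt{\left(-2\right)^{2} + 9^{2}} = - \frac{65}{18} - \sqrt{4 + 81} = - \frac{65}{18} - \sqrt{85}$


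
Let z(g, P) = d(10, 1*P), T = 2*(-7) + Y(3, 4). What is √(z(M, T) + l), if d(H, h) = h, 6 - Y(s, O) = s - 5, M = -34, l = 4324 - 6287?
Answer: I*√1969 ≈ 44.373*I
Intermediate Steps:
l = -1963
Y(s, O) = 11 - s (Y(s, O) = 6 - (s - 5) = 6 - (-5 + s) = 6 + (5 - s) = 11 - s)
T = -6 (T = 2*(-7) + (11 - 1*3) = -14 + (11 - 3) = -14 + 8 = -6)
z(g, P) = P (z(g, P) = 1*P = P)
√(z(M, T) + l) = √(-6 - 1963) = √(-1969) = I*√1969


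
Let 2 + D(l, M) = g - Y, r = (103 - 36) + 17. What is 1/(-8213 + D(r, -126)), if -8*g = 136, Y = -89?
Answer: -1/8143 ≈ -0.00012280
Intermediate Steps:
g = -17 (g = -1/8*136 = -17)
r = 84 (r = 67 + 17 = 84)
D(l, M) = 70 (D(l, M) = -2 + (-17 - 1*(-89)) = -2 + (-17 + 89) = -2 + 72 = 70)
1/(-8213 + D(r, -126)) = 1/(-8213 + 70) = 1/(-8143) = -1/8143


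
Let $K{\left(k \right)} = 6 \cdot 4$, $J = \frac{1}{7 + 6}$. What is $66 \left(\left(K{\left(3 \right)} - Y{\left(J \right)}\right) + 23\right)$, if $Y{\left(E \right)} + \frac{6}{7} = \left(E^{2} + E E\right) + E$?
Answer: $\frac{3729660}{1183} \approx 3152.7$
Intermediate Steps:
$J = \frac{1}{13} \approx 0.076923$
$K{\left(k \right)} = 24$
$Y{\left(E \right)} = - \frac{6}{7} + E + 2 E^{2}$ ($Y{\left(E \right)} = - \frac{6}{7} + \left(\left(E^{2} + E E\right) + E\right) = - \frac{6}{7} + \left(\left(E^{2} + E^{2}\right) + E\right) = - \frac{6}{7} + \left(2 E^{2} + E\right) = - \frac{6}{7} + \left(E + 2 E^{2}\right) = - \frac{6}{7} + E + 2 E^{2}$)
$66 \left(\left(K{\left(3 \right)} - Y{\left(J \right)}\right) + 23\right) = 66 \left(\left(24 - \left(- \frac{6}{7} + \frac{1}{13} + \frac{2}{169}\right)\right) + 23\right) = 66 \left(\left(24 - - \frac{909}{1183}\right) + 23\right) = 66 \left(\left(24 + \frac{909}{1183}\right) + 23\right) = 66 \left(\frac{29301}{1183} + 23\right) = 66 \cdot \frac{56510}{1183} = \frac{3729660}{1183}$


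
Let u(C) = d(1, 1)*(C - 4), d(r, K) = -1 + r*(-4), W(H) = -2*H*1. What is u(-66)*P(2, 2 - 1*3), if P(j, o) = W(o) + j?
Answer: 1400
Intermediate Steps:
W(H) = -2*H
d(r, K) = -1 - 4*r
P(j, o) = j - 2*o (P(j, o) = -2*o + j = j - 2*o)
u(C) = 20 - 5*C (u(C) = (-1 - 4*1)*(C - 4) = (-1 - 4)*(-4 + C) = -5*(-4 + C) = 20 - 5*C)
u(-66)*P(2, 2 - 1*3) = (20 - 5*(-66))*(2 - 2*(2 - 1*3)) = (20 + 330)*(2 - 2*(2 - 3)) = 350*(2 - 2*(-1)) = 350*(2 + 2) = 350*4 = 1400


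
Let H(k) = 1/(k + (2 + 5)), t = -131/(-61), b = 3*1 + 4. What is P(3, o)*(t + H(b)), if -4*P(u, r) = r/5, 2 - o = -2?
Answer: -379/854 ≈ -0.44379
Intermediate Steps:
b = 7 (b = 3 + 4 = 7)
o = 4 (o = 2 - 1*(-2) = 2 + 2 = 4)
t = 131/61 (t = -131*(-1/61) = 131/61 ≈ 2.1475)
H(k) = 1/(7 + k) (H(k) = 1/(k + 7) = 1/(7 + k))
P(u, r) = -r/20 (P(u, r) = -r/(4*5) = -r/20)
P(3, o)*(t + H(b)) = (-1/20*4)*(131/61 + 1/(7 + 7)) = -(131/61 + 1/14)/5 = -⅕*1895/854 = -379/854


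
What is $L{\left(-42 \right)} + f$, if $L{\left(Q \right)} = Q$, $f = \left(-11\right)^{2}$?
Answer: $79$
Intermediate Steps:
$f = 121$
$L{\left(-42 \right)} + f = -42 + 121 = 79$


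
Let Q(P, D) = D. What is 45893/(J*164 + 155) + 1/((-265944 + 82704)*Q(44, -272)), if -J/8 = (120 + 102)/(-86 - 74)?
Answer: 39573803893/1703399040 ≈ 23.232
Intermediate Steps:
J = 111/10 (J = -8*(120 + 102)/(-86 - 74) = -1776/(-160) = -1776*(-1)/160 = -8*(-111/80) = 111/10 ≈ 11.100)
45893/(J*164 + 155) + 1/((-265944 + 82704)*Q(44, -272)) = 45893/((111/10)*164 + 155) + 1/((-265944 + 82704)*(-272)) = 45893/(9102/5 + 155) - 1/272/(-183240) = 45893/(9877/5) - 1/183240*(-1/272) = 45893*(5/9877) + 1/49841280 = 229465/9877 + 1/49841280 = 39573803893/1703399040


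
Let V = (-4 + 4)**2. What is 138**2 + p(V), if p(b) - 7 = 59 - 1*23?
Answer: 19087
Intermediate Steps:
V = 0 (V = 0**2 = 0)
p(b) = 43 (p(b) = 7 + (59 - 1*23) = 7 + (59 - 23) = 7 + 36 = 43)
138**2 + p(V) = 138**2 + 43 = 19044 + 43 = 19087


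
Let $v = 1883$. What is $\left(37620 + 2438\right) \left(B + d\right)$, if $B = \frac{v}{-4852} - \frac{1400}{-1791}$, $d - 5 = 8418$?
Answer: $\frac{1466097114469907}{4344966} \approx 3.3742 \cdot 10^{8}$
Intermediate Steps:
$d = 8423$ ($d = 5 + 8418 = 8423$)
$B = \frac{3420347}{8689932}$ ($B = \frac{1883}{-4852} - \frac{1400}{-1791} = 1883 \left(- \frac{1}{4852}\right) - - \frac{1400}{1791} = - \frac{1883}{4852} + \frac{1400}{1791} = \frac{3420347}{8689932} \approx 0.3936$)
$\left(37620 + 2438\right) \left(B + d\right) = \left(37620 + 2438\right) \left(\frac{3420347}{8689932} + 8423\right) = 40058 \cdot \frac{73198717583}{8689932} = \frac{1466097114469907}{4344966}$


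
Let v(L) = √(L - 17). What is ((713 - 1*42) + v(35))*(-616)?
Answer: -413336 - 1848*√2 ≈ -4.1595e+5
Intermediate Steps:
v(L) = √(-17 + L)
((713 - 1*42) + v(35))*(-616) = ((713 - 1*42) + √(-17 + 35))*(-616) = ((713 - 42) + √18)*(-616) = (671 + 3*√2)*(-616) = -413336 - 1848*√2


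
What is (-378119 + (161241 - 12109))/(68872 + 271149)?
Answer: -20817/30911 ≈ -0.67345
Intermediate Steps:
(-378119 + (161241 - 12109))/(68872 + 271149) = (-378119 + 149132)/340021 = -228987*1/340021 = -20817/30911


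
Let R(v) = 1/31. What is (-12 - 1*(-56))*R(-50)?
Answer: 44/31 ≈ 1.4194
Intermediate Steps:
R(v) = 1/31
(-12 - 1*(-56))*R(-50) = (-12 - 1*(-56))*(1/31) = (-12 + 56)*(1/31) = 44*(1/31) = 44/31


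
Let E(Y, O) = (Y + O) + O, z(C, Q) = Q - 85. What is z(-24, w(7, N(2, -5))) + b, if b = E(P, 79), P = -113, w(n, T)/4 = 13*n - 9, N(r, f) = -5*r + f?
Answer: 288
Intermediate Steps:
N(r, f) = f - 5*r
w(n, T) = -36 + 52*n (w(n, T) = 4*(13*n - 9) = 4*(-9 + 13*n) = -36 + 52*n)
z(C, Q) = -85 + Q
E(Y, O) = Y + 2*O (E(Y, O) = (O + Y) + O = Y + 2*O)
b = 45 (b = -113 + 2*79 = -113 + 158 = 45)
z(-24, w(7, N(2, -5))) + b = (-85 + (-36 + 52*7)) + 45 = (-85 + (-36 + 364)) + 45 = (-85 + 328) + 45 = 243 + 45 = 288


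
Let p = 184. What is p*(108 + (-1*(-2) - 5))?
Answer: 19320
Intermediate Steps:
p*(108 + (-1*(-2) - 5)) = 184*(108 + (-1*(-2) - 5)) = 184*(108 + (2 - 5)) = 184*(108 - 3) = 184*105 = 19320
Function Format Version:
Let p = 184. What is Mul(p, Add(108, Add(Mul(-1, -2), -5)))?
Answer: 19320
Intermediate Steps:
Mul(p, Add(108, Add(Mul(-1, -2), -5))) = Mul(184, Add(108, Add(Mul(-1, -2), -5))) = Mul(184, Add(108, Add(2, -5))) = Mul(184, Add(108, -3)) = Mul(184, 105) = 19320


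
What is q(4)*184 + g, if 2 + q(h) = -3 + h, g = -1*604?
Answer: -788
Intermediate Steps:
g = -604
q(h) = -5 + h (q(h) = -2 + (-3 + h) = -5 + h)
q(4)*184 + g = (-5 + 4)*184 - 604 = -1*184 - 604 = -184 - 604 = -788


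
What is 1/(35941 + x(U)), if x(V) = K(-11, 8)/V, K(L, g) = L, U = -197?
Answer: 197/7080388 ≈ 2.7823e-5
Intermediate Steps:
x(V) = -11/V
1/(35941 + x(U)) = 1/(35941 - 11/(-197)) = 1/(35941 - 11*(-1/197)) = 1/(35941 + 11/197) = 1/(7080388/197) = 197/7080388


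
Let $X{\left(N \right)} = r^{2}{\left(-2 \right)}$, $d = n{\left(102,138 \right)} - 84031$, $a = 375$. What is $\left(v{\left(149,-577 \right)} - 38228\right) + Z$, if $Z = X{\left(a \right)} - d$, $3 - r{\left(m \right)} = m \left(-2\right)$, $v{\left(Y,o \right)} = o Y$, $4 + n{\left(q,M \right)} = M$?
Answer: $-40303$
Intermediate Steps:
$n{\left(q,M \right)} = -4 + M$
$v{\left(Y,o \right)} = Y o$
$r{\left(m \right)} = 3 + 2 m$ ($r{\left(m \right)} = 3 - m \left(-2\right) = 3 - - 2 m = 3 + 2 m$)
$d = -83897$ ($d = \left(-4 + 138\right) - 84031 = 134 - 84031 = -83897$)
$X{\left(N \right)} = 1$ ($X{\left(N \right)} = \left(3 + 2 \left(-2\right)\right)^{2} = \left(3 - 4\right)^{2} = \left(-1\right)^{2} = 1$)
$Z = 83898$ ($Z = 1 - -83897 = 1 + 83897 = 83898$)
$\left(v{\left(149,-577 \right)} - 38228\right) + Z = \left(149 \left(-577\right) - 38228\right) + 83898 = \left(-85973 - 38228\right) + 83898 = -124201 + 83898 = -40303$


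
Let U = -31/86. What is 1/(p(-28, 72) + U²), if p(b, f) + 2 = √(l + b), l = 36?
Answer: 102294076/246309967 + 109401632*√2/246309967 ≈ 1.0434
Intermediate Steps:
U = -31/86 (U = -31*1/86 = -31/86 ≈ -0.36047)
p(b, f) = -2 + √(36 + b)
1/(p(-28, 72) + U²) = 1/((-2 + √(36 - 28)) + (-31/86)²) = 1/((-2 + √8) + 961/7396) = 1/((-2 + 2*√2) + 961/7396) = 1/(-13831/7396 + 2*√2)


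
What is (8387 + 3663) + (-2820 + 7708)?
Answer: 16938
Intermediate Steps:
(8387 + 3663) + (-2820 + 7708) = 12050 + 4888 = 16938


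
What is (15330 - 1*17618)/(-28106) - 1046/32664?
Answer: 871853/17654892 ≈ 0.049383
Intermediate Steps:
(15330 - 1*17618)/(-28106) - 1046/32664 = (15330 - 17618)*(-1/28106) - 1046*1/32664 = -2288*(-1/28106) - 523/16332 = 88/1081 - 523/16332 = 871853/17654892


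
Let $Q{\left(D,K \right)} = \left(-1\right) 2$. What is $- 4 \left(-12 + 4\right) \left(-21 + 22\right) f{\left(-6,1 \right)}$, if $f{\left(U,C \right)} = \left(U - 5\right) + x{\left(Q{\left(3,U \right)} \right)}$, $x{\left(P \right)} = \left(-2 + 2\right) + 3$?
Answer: $-256$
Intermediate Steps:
$Q{\left(D,K \right)} = -2$
$x{\left(P \right)} = 3$ ($x{\left(P \right)} = 0 + 3 = 3$)
$f{\left(U,C \right)} = -2 + U$ ($f{\left(U,C \right)} = \left(U - 5\right) + 3 = \left(-5 + U\right) + 3 = -2 + U$)
$- 4 \left(-12 + 4\right) \left(-21 + 22\right) f{\left(-6,1 \right)} = - 4 \left(-12 + 4\right) \left(-21 + 22\right) \left(-2 - 6\right) = - 4 \left(\left(-8\right) 1\right) \left(-8\right) = \left(-4\right) \left(-8\right) \left(-8\right) = 32 \left(-8\right) = -256$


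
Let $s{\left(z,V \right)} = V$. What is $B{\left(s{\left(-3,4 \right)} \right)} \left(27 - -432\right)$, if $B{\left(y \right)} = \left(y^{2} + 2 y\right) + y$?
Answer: $12852$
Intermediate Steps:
$B{\left(y \right)} = y^{2} + 3 y$
$B{\left(s{\left(-3,4 \right)} \right)} \left(27 - -432\right) = 4 \left(3 + 4\right) \left(27 - -432\right) = 4 \cdot 7 \left(27 + 432\right) = 28 \cdot 459 = 12852$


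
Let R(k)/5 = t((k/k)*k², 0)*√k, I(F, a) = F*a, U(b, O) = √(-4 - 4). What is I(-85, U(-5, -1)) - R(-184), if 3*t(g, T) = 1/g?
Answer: 5*I*(-√46 - 1726656*√2)/50784 ≈ -240.42*I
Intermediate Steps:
t(g, T) = 1/(3*g)
U(b, O) = 2*I*√2 (U(b, O) = √(-8) = 2*I*√2)
R(k) = 5/(3*k^(3/2)) (R(k) = 5*((1/(3*(((k/k)*k²))))*√k) = 5*((1/(3*((1*k²))))*√k) = 5*((1/(3*(k²)))*√k) = 5*((1/(3*k²))*√k) = 5*(1/(3*k^(3/2))) = 5/(3*k^(3/2)))
I(-85, U(-5, -1)) - R(-184) = -170*I*√2 - 5/(3*(-184)^(3/2)) = -170*I*√2 - 5*I*√46/16928/3 = -170*I*√2 - 5*I*√46/50784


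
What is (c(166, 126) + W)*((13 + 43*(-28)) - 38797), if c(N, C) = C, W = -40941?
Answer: 1632110220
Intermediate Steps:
(c(166, 126) + W)*((13 + 43*(-28)) - 38797) = (126 - 40941)*((13 + 43*(-28)) - 38797) = -40815*((13 - 1204) - 38797) = -40815*(-1191 - 38797) = -40815*(-39988) = 1632110220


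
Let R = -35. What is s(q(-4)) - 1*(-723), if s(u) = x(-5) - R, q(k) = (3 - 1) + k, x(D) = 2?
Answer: 760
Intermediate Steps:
q(k) = 2 + k
s(u) = 37 (s(u) = 2 - 1*(-35) = 2 + 35 = 37)
s(q(-4)) - 1*(-723) = 37 - 1*(-723) = 37 + 723 = 760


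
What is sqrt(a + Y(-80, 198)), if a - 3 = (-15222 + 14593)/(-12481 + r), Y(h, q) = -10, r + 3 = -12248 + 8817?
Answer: 2*I*sqrt(440750010)/15915 ≈ 2.6383*I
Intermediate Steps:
r = -3434 (r = -3 + (-12248 + 8817) = -3 - 3431 = -3434)
a = 48374/15915 (a = 3 + (-15222 + 14593)/(-12481 - 3434) = 3 - 629/(-15915) = 3 - 629*(-1/15915) = 3 + 629/15915 = 48374/15915 ≈ 3.0395)
sqrt(a + Y(-80, 198)) = sqrt(48374/15915 - 10) = sqrt(-110776/15915) = 2*I*sqrt(440750010)/15915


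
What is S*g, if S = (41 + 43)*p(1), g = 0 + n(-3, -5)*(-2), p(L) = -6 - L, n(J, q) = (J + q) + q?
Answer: -15288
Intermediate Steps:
n(J, q) = J + 2*q
g = 26 (g = 0 + (-3 + 2*(-5))*(-2) = 0 + (-3 - 10)*(-2) = 0 - 13*(-2) = 0 + 26 = 26)
S = -588 (S = (41 + 43)*(-6 - 1*1) = 84*(-6 - 1) = 84*(-7) = -588)
S*g = -588*26 = -15288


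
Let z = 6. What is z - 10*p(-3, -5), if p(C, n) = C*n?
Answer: -144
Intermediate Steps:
z - 10*p(-3, -5) = 6 - (-30)*(-5) = 6 - 10*15 = 6 - 150 = -144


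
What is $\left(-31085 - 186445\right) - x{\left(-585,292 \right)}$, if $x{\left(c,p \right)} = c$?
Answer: $-216945$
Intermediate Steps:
$\left(-31085 - 186445\right) - x{\left(-585,292 \right)} = \left(-31085 - 186445\right) - -585 = -217530 + 585 = -216945$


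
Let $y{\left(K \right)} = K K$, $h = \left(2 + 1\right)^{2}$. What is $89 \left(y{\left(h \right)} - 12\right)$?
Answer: $6141$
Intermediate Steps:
$h = 9$ ($h = 3^{2} = 9$)
$y{\left(K \right)} = K^{2}$
$89 \left(y{\left(h \right)} - 12\right) = 89 \left(9^{2} - 12\right) = 89 \left(81 - 12\right) = 89 \cdot 69 = 6141$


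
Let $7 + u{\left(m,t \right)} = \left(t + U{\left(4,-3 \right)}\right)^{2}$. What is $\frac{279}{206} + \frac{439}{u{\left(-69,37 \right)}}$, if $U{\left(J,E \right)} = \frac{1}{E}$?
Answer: $\frac{4172229}{2479622} \approx 1.6826$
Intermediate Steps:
$u{\left(m,t \right)} = -7 + \left(- \frac{1}{3} + t\right)^{2}$ ($u{\left(m,t \right)} = -7 + \left(t + \frac{1}{-3}\right)^{2} = -7 + \left(t - \frac{1}{3}\right)^{2} = -7 + \left(- \frac{1}{3} + t\right)^{2}$)
$\frac{279}{206} + \frac{439}{u{\left(-69,37 \right)}} = \frac{279}{206} + \frac{439}{-7 + \frac{\left(-1 + 3 \cdot 37\right)^{2}}{9}} = 279 \cdot \frac{1}{206} + \frac{439}{-7 + \frac{\left(-1 + 111\right)^{2}}{9}} = \frac{279}{206} + \frac{439}{-7 + \frac{110^{2}}{9}} = \frac{279}{206} + \frac{439}{-7 + \frac{1}{9} \cdot 12100} = \frac{279}{206} + \frac{439}{-7 + \frac{12100}{9}} = \frac{279}{206} + \frac{439}{\frac{12037}{9}} = \frac{279}{206} + 439 \cdot \frac{9}{12037} = \frac{279}{206} + \frac{3951}{12037} = \frac{4172229}{2479622}$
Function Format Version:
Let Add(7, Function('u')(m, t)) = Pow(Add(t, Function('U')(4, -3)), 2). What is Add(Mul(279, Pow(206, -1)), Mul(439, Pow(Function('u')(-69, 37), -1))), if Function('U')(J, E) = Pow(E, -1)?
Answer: Rational(4172229, 2479622) ≈ 1.6826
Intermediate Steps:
Function('u')(m, t) = Add(-7, Pow(Add(Rational(-1, 3), t), 2)) (Function('u')(m, t) = Add(-7, Pow(Add(t, Pow(-3, -1)), 2)) = Add(-7, Pow(Add(t, Rational(-1, 3)), 2)) = Add(-7, Pow(Add(Rational(-1, 3), t), 2)))
Add(Mul(279, Pow(206, -1)), Mul(439, Pow(Function('u')(-69, 37), -1))) = Add(Mul(279, Pow(206, -1)), Mul(439, Pow(Add(-7, Mul(Rational(1, 9), Pow(Add(-1, Mul(3, 37)), 2))), -1))) = Add(Mul(279, Rational(1, 206)), Mul(439, Pow(Add(-7, Mul(Rational(1, 9), Pow(Add(-1, 111), 2))), -1))) = Add(Rational(279, 206), Mul(439, Pow(Add(-7, Mul(Rational(1, 9), Pow(110, 2))), -1))) = Add(Rational(279, 206), Mul(439, Pow(Add(-7, Mul(Rational(1, 9), 12100)), -1))) = Add(Rational(279, 206), Mul(439, Pow(Add(-7, Rational(12100, 9)), -1))) = Add(Rational(279, 206), Mul(439, Pow(Rational(12037, 9), -1))) = Add(Rational(279, 206), Mul(439, Rational(9, 12037))) = Add(Rational(279, 206), Rational(3951, 12037)) = Rational(4172229, 2479622)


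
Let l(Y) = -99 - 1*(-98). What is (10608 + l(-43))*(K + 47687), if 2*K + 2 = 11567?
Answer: 1134301973/2 ≈ 5.6715e+8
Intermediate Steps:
K = 11565/2 (K = -1 + (½)*11567 = -1 + 11567/2 = 11565/2 ≈ 5782.5)
l(Y) = -1 (l(Y) = -99 + 98 = -1)
(10608 + l(-43))*(K + 47687) = (10608 - 1)*(11565/2 + 47687) = 10607*(106939/2) = 1134301973/2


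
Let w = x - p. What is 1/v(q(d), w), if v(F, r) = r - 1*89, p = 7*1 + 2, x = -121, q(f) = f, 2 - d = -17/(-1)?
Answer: -1/219 ≈ -0.0045662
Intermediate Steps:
d = -15 (d = 2 - (-17)/(-1) = 2 - (-17)*(-1) = 2 - 1*17 = 2 - 17 = -15)
p = 9 (p = 7 + 2 = 9)
w = -130 (w = -121 - 1*9 = -121 - 9 = -130)
v(F, r) = -89 + r (v(F, r) = r - 89 = -89 + r)
1/v(q(d), w) = 1/(-89 - 130) = 1/(-219) = -1/219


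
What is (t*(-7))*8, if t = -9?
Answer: 504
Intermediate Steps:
(t*(-7))*8 = -9*(-7)*8 = 63*8 = 504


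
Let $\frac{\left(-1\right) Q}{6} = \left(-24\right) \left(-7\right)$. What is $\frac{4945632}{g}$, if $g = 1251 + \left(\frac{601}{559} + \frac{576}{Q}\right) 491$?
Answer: $\frac{1612688168}{488577} \approx 3300.8$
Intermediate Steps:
$Q = -1008$ ($Q = - 6 \left(\left(-24\right) \left(-7\right)\right) = \left(-6\right) 168 = -1008$)
$g = \frac{5862924}{3913}$ ($g = 1251 + \left(\frac{601}{559} + \frac{576}{-1008}\right) 491 = 1251 + \left(601 \cdot \frac{1}{559} + 576 \left(- \frac{1}{1008}\right)\right) 491 = 1251 + \left(\frac{601}{559} - \frac{4}{7}\right) 491 = 1251 + \frac{1971}{3913} \cdot 491 = 1251 + \frac{967761}{3913} = \frac{5862924}{3913} \approx 1498.3$)
$\frac{4945632}{g} = \frac{4945632}{\frac{5862924}{3913}} = 4945632 \cdot \frac{3913}{5862924} = \frac{1612688168}{488577}$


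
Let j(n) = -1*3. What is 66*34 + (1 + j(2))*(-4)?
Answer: 2252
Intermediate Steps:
j(n) = -3
66*34 + (1 + j(2))*(-4) = 66*34 + (1 - 3)*(-4) = 2244 - 2*(-4) = 2244 + 8 = 2252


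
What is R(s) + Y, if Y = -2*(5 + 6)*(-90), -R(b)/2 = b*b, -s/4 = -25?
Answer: -18020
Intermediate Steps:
s = 100 (s = -4*(-25) = 100)
R(b) = -2*b² (R(b) = -2*b*b = -2*b²)
Y = 1980 (Y = -2*11*(-90) = -22*(-90) = 1980)
R(s) + Y = -2*100² + 1980 = -2*10000 + 1980 = -20000 + 1980 = -18020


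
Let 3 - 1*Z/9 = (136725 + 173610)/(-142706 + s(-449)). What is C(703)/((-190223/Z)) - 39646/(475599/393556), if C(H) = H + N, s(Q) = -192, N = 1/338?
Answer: -347107515755027672449/10580270190342996 ≈ -32807.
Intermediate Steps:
N = 1/338 ≈ 0.0029586
Z = 6651261/142898 (Z = 27 - 9*(136725 + 173610)/(-142706 - 192) = 27 - 2793015/(-142898) = 27 - 2793015*(-1)/142898 = 27 - 9*(-310335/142898) = 27 + 2793015/142898 = 6651261/142898 ≈ 46.546)
C(H) = 1/338 + H (C(H) = H + 1/338 = 1/338 + H)
C(703)/((-190223/Z)) - 39646/(475599/393556) = (1/338 + 703)/((-190223/6651261/142898)) - 39646/(475599/393556) = 237615/(338*((-190223*142898/6651261))) - 39646/(475599*(1/393556)) = 237615/(338*(-27182486254/6651261)) - 39646/475599/393556 = (237615/338)*(-6651261/27182486254) - 39646*393556/475599 = -225777054645/1312525764836 - 15602921176/475599 = -347107515755027672449/10580270190342996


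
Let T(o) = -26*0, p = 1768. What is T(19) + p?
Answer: 1768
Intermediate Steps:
T(o) = 0
T(19) + p = 0 + 1768 = 1768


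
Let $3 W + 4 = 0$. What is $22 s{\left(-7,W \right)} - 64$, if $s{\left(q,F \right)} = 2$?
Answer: $-20$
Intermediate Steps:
$W = - \frac{4}{3}$ ($W = - \frac{4}{3} + \frac{1}{3} \cdot 0 = - \frac{4}{3} + 0 = - \frac{4}{3} \approx -1.3333$)
$22 s{\left(-7,W \right)} - 64 = 22 \cdot 2 - 64 = 44 - 64 = -20$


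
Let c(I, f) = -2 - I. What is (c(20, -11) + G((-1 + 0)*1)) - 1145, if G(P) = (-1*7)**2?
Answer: -1118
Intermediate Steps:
G(P) = 49 (G(P) = (-7)**2 = 49)
(c(20, -11) + G((-1 + 0)*1)) - 1145 = ((-2 - 1*20) + 49) - 1145 = ((-2 - 20) + 49) - 1145 = (-22 + 49) - 1145 = 27 - 1145 = -1118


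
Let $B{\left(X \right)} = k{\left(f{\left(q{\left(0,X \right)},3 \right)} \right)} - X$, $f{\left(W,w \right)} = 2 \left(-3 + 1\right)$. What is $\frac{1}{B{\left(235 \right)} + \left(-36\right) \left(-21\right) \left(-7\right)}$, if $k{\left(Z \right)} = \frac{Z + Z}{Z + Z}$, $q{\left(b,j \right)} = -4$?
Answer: $- \frac{1}{5526} \approx -0.00018096$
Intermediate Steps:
$f{\left(W,w \right)} = -4$ ($f{\left(W,w \right)} = 2 \left(-2\right) = -4$)
$k{\left(Z \right)} = 1$ ($k{\left(Z \right)} = \frac{2 Z}{2 Z} = 2 Z \frac{1}{2 Z} = 1$)
$B{\left(X \right)} = 1 - X$
$\frac{1}{B{\left(235 \right)} + \left(-36\right) \left(-21\right) \left(-7\right)} = \frac{1}{\left(1 - 235\right) + \left(-36\right) \left(-21\right) \left(-7\right)} = \frac{1}{\left(1 - 235\right) + 756 \left(-7\right)} = \frac{1}{-234 - 5292} = \frac{1}{-5526} = - \frac{1}{5526}$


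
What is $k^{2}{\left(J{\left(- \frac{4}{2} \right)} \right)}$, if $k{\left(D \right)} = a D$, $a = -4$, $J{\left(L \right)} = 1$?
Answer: $16$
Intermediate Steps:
$k{\left(D \right)} = - 4 D$
$k^{2}{\left(J{\left(- \frac{4}{2} \right)} \right)} = \left(\left(-4\right) 1\right)^{2} = \left(-4\right)^{2} = 16$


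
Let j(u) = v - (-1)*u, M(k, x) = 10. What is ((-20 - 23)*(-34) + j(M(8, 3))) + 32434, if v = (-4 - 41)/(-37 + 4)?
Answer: 372981/11 ≈ 33907.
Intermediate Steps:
v = 15/11 (v = -45/(-33) = -45*(-1/33) = 15/11 ≈ 1.3636)
j(u) = 15/11 + u (j(u) = 15/11 - (-1)*u = 15/11 + u)
((-20 - 23)*(-34) + j(M(8, 3))) + 32434 = ((-20 - 23)*(-34) + (15/11 + 10)) + 32434 = (-43*(-34) + 125/11) + 32434 = (1462 + 125/11) + 32434 = 16207/11 + 32434 = 372981/11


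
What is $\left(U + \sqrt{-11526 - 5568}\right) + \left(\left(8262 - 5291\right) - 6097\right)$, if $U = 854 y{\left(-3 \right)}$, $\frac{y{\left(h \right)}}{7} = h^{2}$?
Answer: $50676 + i \sqrt{17094} \approx 50676.0 + 130.74 i$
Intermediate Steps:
$y{\left(h \right)} = 7 h^{2}$
$U = 53802$ ($U = 854 \cdot 7 \left(-3\right)^{2} = 854 \cdot 7 \cdot 9 = 854 \cdot 63 = 53802$)
$\left(U + \sqrt{-11526 - 5568}\right) + \left(\left(8262 - 5291\right) - 6097\right) = \left(53802 + \sqrt{-11526 - 5568}\right) + \left(\left(8262 - 5291\right) - 6097\right) = \left(53802 + \sqrt{-17094}\right) + \left(2971 - 6097\right) = \left(53802 + i \sqrt{17094}\right) - 3126 = 50676 + i \sqrt{17094}$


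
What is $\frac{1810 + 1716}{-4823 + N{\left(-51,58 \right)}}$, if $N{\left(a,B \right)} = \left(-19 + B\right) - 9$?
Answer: $- \frac{3526}{4793} \approx -0.73566$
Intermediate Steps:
$N{\left(a,B \right)} = -28 + B$
$\frac{1810 + 1716}{-4823 + N{\left(-51,58 \right)}} = \frac{1810 + 1716}{-4823 + \left(-28 + 58\right)} = \frac{3526}{-4823 + 30} = \frac{3526}{-4793} = 3526 \left(- \frac{1}{4793}\right) = - \frac{3526}{4793}$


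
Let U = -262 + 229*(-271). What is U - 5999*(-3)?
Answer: -44324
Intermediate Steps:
U = -62321 (U = -262 - 62059 = -62321)
U - 5999*(-3) = -62321 - 5999*(-3) = -62321 - 1*(-17997) = -62321 + 17997 = -44324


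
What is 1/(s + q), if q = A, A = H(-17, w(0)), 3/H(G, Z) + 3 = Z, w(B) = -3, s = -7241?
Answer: -2/14483 ≈ -0.00013809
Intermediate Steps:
H(G, Z) = 3/(-3 + Z)
A = -½ (A = 3/(-3 - 3) = 3/(-6) = 3*(-⅙) = -½ ≈ -0.50000)
q = -½ ≈ -0.50000
1/(s + q) = 1/(-7241 - ½) = 1/(-14483/2) = -2/14483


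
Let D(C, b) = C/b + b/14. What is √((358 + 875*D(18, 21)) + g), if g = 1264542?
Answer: 5*√202714/2 ≈ 1125.6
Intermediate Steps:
D(C, b) = b/14 + C/b (D(C, b) = C/b + b*(1/14) = C/b + b/14 = b/14 + C/b)
√((358 + 875*D(18, 21)) + g) = √((358 + 875*((1/14)*21 + 18/21)) + 1264542) = √((358 + 875*(3/2 + 18*(1/21))) + 1264542) = √((358 + 875*(3/2 + 6/7)) + 1264542) = √((358 + 875*(33/14)) + 1264542) = √((358 + 4125/2) + 1264542) = √(4841/2 + 1264542) = √(2533925/2) = 5*√202714/2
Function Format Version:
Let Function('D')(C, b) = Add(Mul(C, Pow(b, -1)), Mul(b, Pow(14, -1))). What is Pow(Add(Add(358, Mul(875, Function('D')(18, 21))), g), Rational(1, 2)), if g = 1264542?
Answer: Mul(Rational(5, 2), Pow(202714, Rational(1, 2))) ≈ 1125.6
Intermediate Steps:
Function('D')(C, b) = Add(Mul(Rational(1, 14), b), Mul(C, Pow(b, -1))) (Function('D')(C, b) = Add(Mul(C, Pow(b, -1)), Mul(b, Rational(1, 14))) = Add(Mul(C, Pow(b, -1)), Mul(Rational(1, 14), b)) = Add(Mul(Rational(1, 14), b), Mul(C, Pow(b, -1))))
Pow(Add(Add(358, Mul(875, Function('D')(18, 21))), g), Rational(1, 2)) = Pow(Add(Add(358, Mul(875, Add(Mul(Rational(1, 14), 21), Mul(18, Pow(21, -1))))), 1264542), Rational(1, 2)) = Pow(Add(Add(358, Mul(875, Add(Rational(3, 2), Mul(18, Rational(1, 21))))), 1264542), Rational(1, 2)) = Pow(Add(Add(358, Mul(875, Add(Rational(3, 2), Rational(6, 7)))), 1264542), Rational(1, 2)) = Pow(Add(Add(358, Mul(875, Rational(33, 14))), 1264542), Rational(1, 2)) = Pow(Add(Add(358, Rational(4125, 2)), 1264542), Rational(1, 2)) = Pow(Add(Rational(4841, 2), 1264542), Rational(1, 2)) = Pow(Rational(2533925, 2), Rational(1, 2)) = Mul(Rational(5, 2), Pow(202714, Rational(1, 2)))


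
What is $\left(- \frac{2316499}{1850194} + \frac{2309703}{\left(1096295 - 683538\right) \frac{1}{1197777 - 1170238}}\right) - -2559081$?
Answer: $\frac{2072004490020125653}{763680524858} \approx 2.7132 \cdot 10^{6}$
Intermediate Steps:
$\left(- \frac{2316499}{1850194} + \frac{2309703}{\left(1096295 - 683538\right) \frac{1}{1197777 - 1170238}}\right) - -2559081 = \left(\left(-2316499\right) \frac{1}{1850194} + \frac{2309703}{412757 \cdot \frac{1}{27539}}\right) + 2559081 = \left(- \frac{2316499}{1850194} + \frac{2309703}{412757 \cdot \frac{1}{27539}}\right) + 2559081 = \left(- \frac{2316499}{1850194} + \frac{2309703}{\frac{412757}{27539}}\right) + 2559081 = \left(- \frac{2316499}{1850194} + 2309703 \cdot \frac{27539}{412757}\right) + 2559081 = \left(- \frac{2316499}{1850194} + \frac{63606910917}{412757}\right) + 2559081 = \frac{117684168785990155}{763680524858} + 2559081 = \frac{2072004490020125653}{763680524858}$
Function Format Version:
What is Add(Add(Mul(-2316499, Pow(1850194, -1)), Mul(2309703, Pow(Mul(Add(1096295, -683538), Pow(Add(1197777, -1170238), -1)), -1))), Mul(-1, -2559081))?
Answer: Rational(2072004490020125653, 763680524858) ≈ 2.7132e+6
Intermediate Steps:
Add(Add(Mul(-2316499, Pow(1850194, -1)), Mul(2309703, Pow(Mul(Add(1096295, -683538), Pow(Add(1197777, -1170238), -1)), -1))), Mul(-1, -2559081)) = Add(Add(Mul(-2316499, Rational(1, 1850194)), Mul(2309703, Pow(Mul(412757, Pow(27539, -1)), -1))), 2559081) = Add(Add(Rational(-2316499, 1850194), Mul(2309703, Pow(Mul(412757, Rational(1, 27539)), -1))), 2559081) = Add(Add(Rational(-2316499, 1850194), Mul(2309703, Pow(Rational(412757, 27539), -1))), 2559081) = Add(Add(Rational(-2316499, 1850194), Mul(2309703, Rational(27539, 412757))), 2559081) = Add(Add(Rational(-2316499, 1850194), Rational(63606910917, 412757)), 2559081) = Add(Rational(117684168785990155, 763680524858), 2559081) = Rational(2072004490020125653, 763680524858)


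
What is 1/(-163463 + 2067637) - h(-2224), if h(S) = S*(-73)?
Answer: -309146457247/1904174 ≈ -1.6235e+5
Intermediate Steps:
h(S) = -73*S
1/(-163463 + 2067637) - h(-2224) = 1/(-163463 + 2067637) - (-73)*(-2224) = 1/1904174 - 1*162352 = 1/1904174 - 162352 = -309146457247/1904174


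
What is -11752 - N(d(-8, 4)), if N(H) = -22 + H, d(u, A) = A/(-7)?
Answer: -82106/7 ≈ -11729.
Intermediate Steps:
d(u, A) = -A/7 (d(u, A) = A*(-⅐) = -A/7)
-11752 - N(d(-8, 4)) = -11752 - (-22 - ⅐*4) = -11752 - (-22 - 4/7) = -11752 - 1*(-158/7) = -11752 + 158/7 = -82106/7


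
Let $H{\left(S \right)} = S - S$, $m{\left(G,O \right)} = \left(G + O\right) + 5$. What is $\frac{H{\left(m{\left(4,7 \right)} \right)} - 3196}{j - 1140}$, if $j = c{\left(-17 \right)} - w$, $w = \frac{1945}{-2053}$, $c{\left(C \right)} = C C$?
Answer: $\frac{3280694}{872579} \approx 3.7598$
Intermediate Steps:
$m{\left(G,O \right)} = 5 + G + O$
$c{\left(C \right)} = C^{2}$
$w = - \frac{1945}{2053}$ ($w = 1945 \left(- \frac{1}{2053}\right) = - \frac{1945}{2053} \approx -0.94739$)
$H{\left(S \right)} = 0$
$j = \frac{595262}{2053}$ ($j = \left(-17\right)^{2} - - \frac{1945}{2053} = 289 + \frac{1945}{2053} = \frac{595262}{2053} \approx 289.95$)
$\frac{H{\left(m{\left(4,7 \right)} \right)} - 3196}{j - 1140} = \frac{0 - 3196}{\frac{595262}{2053} - 1140} = - \frac{3196}{- \frac{1745158}{2053}} = \left(-3196\right) \left(- \frac{2053}{1745158}\right) = \frac{3280694}{872579}$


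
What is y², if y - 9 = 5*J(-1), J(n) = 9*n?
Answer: 1296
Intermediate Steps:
y = -36 (y = 9 + 5*(9*(-1)) = 9 + 5*(-9) = 9 - 45 = -36)
y² = (-36)² = 1296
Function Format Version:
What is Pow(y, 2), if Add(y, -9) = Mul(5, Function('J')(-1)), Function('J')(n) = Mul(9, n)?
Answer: 1296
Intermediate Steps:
y = -36 (y = Add(9, Mul(5, Mul(9, -1))) = Add(9, Mul(5, -9)) = Add(9, -45) = -36)
Pow(y, 2) = Pow(-36, 2) = 1296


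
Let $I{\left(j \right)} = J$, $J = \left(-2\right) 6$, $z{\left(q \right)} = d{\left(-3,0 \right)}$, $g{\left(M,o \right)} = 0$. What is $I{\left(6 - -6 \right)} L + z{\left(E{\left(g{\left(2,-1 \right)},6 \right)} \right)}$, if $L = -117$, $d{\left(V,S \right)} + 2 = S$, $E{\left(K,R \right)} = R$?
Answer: $1402$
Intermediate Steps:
$d{\left(V,S \right)} = -2 + S$
$z{\left(q \right)} = -2$ ($z{\left(q \right)} = -2 + 0 = -2$)
$J = -12$
$I{\left(j \right)} = -12$
$I{\left(6 - -6 \right)} L + z{\left(E{\left(g{\left(2,-1 \right)},6 \right)} \right)} = \left(-12\right) \left(-117\right) - 2 = 1404 - 2 = 1402$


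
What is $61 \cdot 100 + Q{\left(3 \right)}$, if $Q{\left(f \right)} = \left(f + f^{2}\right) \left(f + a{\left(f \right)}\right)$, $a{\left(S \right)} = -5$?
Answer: $6076$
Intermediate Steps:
$Q{\left(f \right)} = \left(-5 + f\right) \left(f + f^{2}\right)$ ($Q{\left(f \right)} = \left(f + f^{2}\right) \left(f - 5\right) = \left(f + f^{2}\right) \left(-5 + f\right) = \left(-5 + f\right) \left(f + f^{2}\right)$)
$61 \cdot 100 + Q{\left(3 \right)} = 61 \cdot 100 + 3 \left(-5 + 3^{2} - 12\right) = 6100 + 3 \left(-5 + 9 - 12\right) = 6100 + 3 \left(-8\right) = 6100 - 24 = 6076$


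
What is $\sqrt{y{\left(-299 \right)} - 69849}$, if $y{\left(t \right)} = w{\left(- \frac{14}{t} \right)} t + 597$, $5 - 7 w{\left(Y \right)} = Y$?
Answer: $\frac{i \sqrt{3403715}}{7} \approx 263.56 i$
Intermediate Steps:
$w{\left(Y \right)} = \frac{5}{7} - \frac{Y}{7}$
$y{\left(t \right)} = 597 + t \left(\frac{5}{7} + \frac{2}{t}\right)$ ($y{\left(t \right)} = \left(\frac{5}{7} - \frac{\left(-14\right) \frac{1}{t}}{7}\right) t + 597 = \left(\frac{5}{7} + \frac{2}{t}\right) t + 597 = t \left(\frac{5}{7} + \frac{2}{t}\right) + 597 = 597 + t \left(\frac{5}{7} + \frac{2}{t}\right)$)
$\sqrt{y{\left(-299 \right)} - 69849} = \sqrt{\left(599 + \frac{5}{7} \left(-299\right)\right) - 69849} = \sqrt{\left(599 - \frac{1495}{7}\right) - 69849} = \sqrt{\frac{2698}{7} - 69849} = \sqrt{- \frac{486245}{7}} = \frac{i \sqrt{3403715}}{7}$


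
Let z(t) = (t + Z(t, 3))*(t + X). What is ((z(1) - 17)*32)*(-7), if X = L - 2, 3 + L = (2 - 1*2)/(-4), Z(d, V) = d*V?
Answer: 7392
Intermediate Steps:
Z(d, V) = V*d
L = -3 (L = -3 + (2 - 1*2)/(-4) = -3 + (2 - 2)*(-1/4) = -3 + 0*(-1/4) = -3 + 0 = -3)
X = -5 (X = -3 - 2 = -5)
z(t) = 4*t*(-5 + t) (z(t) = (t + 3*t)*(t - 5) = (4*t)*(-5 + t) = 4*t*(-5 + t))
((z(1) - 17)*32)*(-7) = ((4*1*(-5 + 1) - 17)*32)*(-7) = ((4*1*(-4) - 17)*32)*(-7) = ((-16 - 17)*32)*(-7) = -33*32*(-7) = -1056*(-7) = 7392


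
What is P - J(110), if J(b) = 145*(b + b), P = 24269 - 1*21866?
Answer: -29497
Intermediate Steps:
P = 2403 (P = 24269 - 21866 = 2403)
J(b) = 290*b (J(b) = 145*(2*b) = 290*b)
P - J(110) = 2403 - 290*110 = 2403 - 1*31900 = 2403 - 31900 = -29497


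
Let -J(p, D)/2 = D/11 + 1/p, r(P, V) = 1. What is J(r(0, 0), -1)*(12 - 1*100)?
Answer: 160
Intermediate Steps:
J(p, D) = -2/p - 2*D/11 (J(p, D) = -2*(D/11 + 1/p) = -2*(1/p + D/11) = -2/p - 2*D/11)
J(r(0, 0), -1)*(12 - 1*100) = (-2/1 - 2/11*(-1))*(12 - 1*100) = (-2*1 + 2/11)*(12 - 100) = (-2 + 2/11)*(-88) = -20/11*(-88) = 160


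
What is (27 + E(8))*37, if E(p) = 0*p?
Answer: 999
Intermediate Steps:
E(p) = 0
(27 + E(8))*37 = (27 + 0)*37 = 27*37 = 999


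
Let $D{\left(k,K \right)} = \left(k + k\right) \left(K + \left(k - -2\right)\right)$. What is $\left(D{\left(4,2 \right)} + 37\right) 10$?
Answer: $1010$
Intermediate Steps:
$D{\left(k,K \right)} = 2 k \left(2 + K + k\right)$ ($D{\left(k,K \right)} = 2 k \left(K + \left(k + 2\right)\right) = 2 k \left(K + \left(2 + k\right)\right) = 2 k \left(2 + K + k\right)$)
$\left(D{\left(4,2 \right)} + 37\right) 10 = \left(2 \cdot 4 \left(2 + 2 + 4\right) + 37\right) 10 = \left(2 \cdot 4 \cdot 8 + 37\right) 10 = \left(64 + 37\right) 10 = 101 \cdot 10 = 1010$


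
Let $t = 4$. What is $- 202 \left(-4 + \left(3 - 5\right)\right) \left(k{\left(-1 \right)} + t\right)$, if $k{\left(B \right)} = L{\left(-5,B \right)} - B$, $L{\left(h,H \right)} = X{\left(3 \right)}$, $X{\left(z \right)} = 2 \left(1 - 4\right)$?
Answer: $-1212$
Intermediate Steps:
$X{\left(z \right)} = -6$ ($X{\left(z \right)} = 2 \left(-3\right) = -6$)
$L{\left(h,H \right)} = -6$
$k{\left(B \right)} = -6 - B$
$- 202 \left(-4 + \left(3 - 5\right)\right) \left(k{\left(-1 \right)} + t\right) = - 202 \left(-4 + \left(3 - 5\right)\right) \left(\left(-6 - -1\right) + 4\right) = - 202 \left(-4 + \left(3 - 5\right)\right) \left(\left(-6 + 1\right) + 4\right) = - 202 \left(-4 - 2\right) \left(-5 + 4\right) = - 202 \left(\left(-6\right) \left(-1\right)\right) = \left(-202\right) 6 = -1212$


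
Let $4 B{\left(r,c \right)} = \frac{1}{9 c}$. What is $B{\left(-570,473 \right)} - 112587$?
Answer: $- \frac{1917131435}{17028} \approx -1.1259 \cdot 10^{5}$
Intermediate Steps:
$B{\left(r,c \right)} = \frac{1}{36 c}$ ($B{\left(r,c \right)} = \frac{1}{4 \cdot 9 c} = \frac{\frac{1}{9} \frac{1}{c}}{4} = \frac{1}{36 c}$)
$B{\left(-570,473 \right)} - 112587 = \frac{1}{36 \cdot 473} - 112587 = \frac{1}{36} \cdot \frac{1}{473} - 112587 = \frac{1}{17028} - 112587 = - \frac{1917131435}{17028}$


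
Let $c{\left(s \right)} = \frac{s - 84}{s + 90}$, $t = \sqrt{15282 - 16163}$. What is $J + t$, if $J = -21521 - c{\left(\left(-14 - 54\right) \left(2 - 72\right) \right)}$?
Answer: $- \frac{52190763}{2425} + i \sqrt{881} \approx -21522.0 + 29.682 i$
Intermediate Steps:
$t = i \sqrt{881}$ ($t = \sqrt{-881} = i \sqrt{881} \approx 29.682 i$)
$c{\left(s \right)} = \frac{-84 + s}{90 + s}$
$J = - \frac{52190763}{2425}$ ($J = -21521 - \frac{-84 + \left(-14 - 54\right) \left(2 - 72\right)}{90 + \left(-14 - 54\right) \left(2 - 72\right)} = -21521 - \frac{-84 - -4760}{90 - -4760} = -21521 - \frac{-84 + 4760}{90 + 4760} = -21521 - \frac{1}{4850} \cdot 4676 = -21521 - \frac{2338}{2425} = - \frac{52190763}{2425} \approx -21522.0$)
$J + t = - \frac{52190763}{2425} + i \sqrt{881}$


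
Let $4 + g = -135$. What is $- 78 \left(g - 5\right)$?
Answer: $11232$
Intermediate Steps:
$g = -139$ ($g = -4 - 135 = -139$)
$- 78 \left(g - 5\right) = - 78 \left(-139 - 5\right) = \left(-78\right) \left(-144\right) = 11232$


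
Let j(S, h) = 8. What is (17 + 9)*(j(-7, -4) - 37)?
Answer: -754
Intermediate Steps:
(17 + 9)*(j(-7, -4) - 37) = (17 + 9)*(8 - 37) = 26*(-29) = -754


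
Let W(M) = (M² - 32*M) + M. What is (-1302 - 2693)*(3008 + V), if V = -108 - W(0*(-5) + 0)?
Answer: -11585500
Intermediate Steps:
W(M) = M² - 31*M
V = -108 (V = -108 - (0*(-5) + 0)*(-31 + (0*(-5) + 0)) = -108 - (0 + 0)*(-31 + (0 + 0)) = -108 - 0*(-31 + 0) = -108 - 0*(-31) = -108 - 1*0 = -108 + 0 = -108)
(-1302 - 2693)*(3008 + V) = (-1302 - 2693)*(3008 - 108) = -3995*2900 = -11585500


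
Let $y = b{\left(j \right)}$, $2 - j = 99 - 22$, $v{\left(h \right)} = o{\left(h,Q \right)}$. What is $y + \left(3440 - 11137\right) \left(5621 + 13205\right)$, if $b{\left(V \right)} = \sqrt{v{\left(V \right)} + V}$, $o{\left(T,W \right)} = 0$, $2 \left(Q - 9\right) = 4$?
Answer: $-144903722 + 5 i \sqrt{3} \approx -1.449 \cdot 10^{8} + 8.6602 i$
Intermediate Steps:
$Q = 11$ ($Q = 9 + \frac{1}{2} \cdot 4 = 9 + 2 = 11$)
$v{\left(h \right)} = 0$
$j = -75$ ($j = 2 - \left(99 - 22\right) = 2 - 77 = -75$)
$b{\left(V \right)} = \sqrt{V}$ ($b{\left(V \right)} = \sqrt{0 + V} = \sqrt{V}$)
$y = 5 i \sqrt{3}$ ($y = \sqrt{-75} = 5 i \sqrt{3} \approx 8.6602 i$)
$y + \left(3440 - 11137\right) \left(5621 + 13205\right) = 5 i \sqrt{3} + \left(3440 - 11137\right) \left(5621 + 13205\right) = 5 i \sqrt{3} - 144903722 = -144903722 + 5 i \sqrt{3}$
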